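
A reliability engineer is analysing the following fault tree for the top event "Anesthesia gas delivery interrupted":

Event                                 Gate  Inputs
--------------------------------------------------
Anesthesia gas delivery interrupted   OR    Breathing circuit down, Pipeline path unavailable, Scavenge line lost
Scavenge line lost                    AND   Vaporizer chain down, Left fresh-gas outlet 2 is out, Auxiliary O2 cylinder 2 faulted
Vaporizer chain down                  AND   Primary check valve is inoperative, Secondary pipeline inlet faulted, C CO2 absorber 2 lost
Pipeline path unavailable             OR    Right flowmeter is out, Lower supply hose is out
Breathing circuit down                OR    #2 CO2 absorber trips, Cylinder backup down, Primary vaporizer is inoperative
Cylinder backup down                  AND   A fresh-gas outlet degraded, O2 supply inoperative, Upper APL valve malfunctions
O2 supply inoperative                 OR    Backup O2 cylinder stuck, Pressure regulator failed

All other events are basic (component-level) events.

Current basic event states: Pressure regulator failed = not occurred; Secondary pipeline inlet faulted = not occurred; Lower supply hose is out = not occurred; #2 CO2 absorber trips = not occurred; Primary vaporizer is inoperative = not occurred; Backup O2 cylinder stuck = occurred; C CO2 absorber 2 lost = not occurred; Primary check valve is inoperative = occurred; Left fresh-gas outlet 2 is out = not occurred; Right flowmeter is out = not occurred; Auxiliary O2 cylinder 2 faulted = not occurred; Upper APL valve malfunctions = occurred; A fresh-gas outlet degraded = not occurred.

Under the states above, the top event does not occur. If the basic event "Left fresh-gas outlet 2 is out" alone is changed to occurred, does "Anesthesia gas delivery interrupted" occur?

Counterfactual: set "Left fresh-gas outlet 2 is out" to occurred.
O2 supply inoperative [OR]: Backup O2 cylinder stuck=occurs, Pressure regulator failed=not → at least one input occurs → occurs.
Cylinder backup down [AND]: A fresh-gas outlet degraded=not, O2 supply inoperative=occurs, Upper APL valve malfunctions=occurs → not all inputs occur → does not occur.
Breathing circuit down [OR]: #2 CO2 absorber trips=not, Cylinder backup down=not, Primary vaporizer is inoperative=not → no input occurs → does not occur.
Pipeline path unavailable [OR]: Right flowmeter is out=not, Lower supply hose is out=not → no input occurs → does not occur.
Vaporizer chain down [AND]: Primary check valve is inoperative=occurs, Secondary pipeline inlet faulted=not, C CO2 absorber 2 lost=not → not all inputs occur → does not occur.
Scavenge line lost [AND]: Vaporizer chain down=not, Left fresh-gas outlet 2 is out=occurs, Auxiliary O2 cylinder 2 faulted=not → not all inputs occur → does not occur.
Anesthesia gas delivery interrupted [OR]: Breathing circuit down=not, Pipeline path unavailable=not, Scavenge line lost=not → no input occurs → does not occur.

No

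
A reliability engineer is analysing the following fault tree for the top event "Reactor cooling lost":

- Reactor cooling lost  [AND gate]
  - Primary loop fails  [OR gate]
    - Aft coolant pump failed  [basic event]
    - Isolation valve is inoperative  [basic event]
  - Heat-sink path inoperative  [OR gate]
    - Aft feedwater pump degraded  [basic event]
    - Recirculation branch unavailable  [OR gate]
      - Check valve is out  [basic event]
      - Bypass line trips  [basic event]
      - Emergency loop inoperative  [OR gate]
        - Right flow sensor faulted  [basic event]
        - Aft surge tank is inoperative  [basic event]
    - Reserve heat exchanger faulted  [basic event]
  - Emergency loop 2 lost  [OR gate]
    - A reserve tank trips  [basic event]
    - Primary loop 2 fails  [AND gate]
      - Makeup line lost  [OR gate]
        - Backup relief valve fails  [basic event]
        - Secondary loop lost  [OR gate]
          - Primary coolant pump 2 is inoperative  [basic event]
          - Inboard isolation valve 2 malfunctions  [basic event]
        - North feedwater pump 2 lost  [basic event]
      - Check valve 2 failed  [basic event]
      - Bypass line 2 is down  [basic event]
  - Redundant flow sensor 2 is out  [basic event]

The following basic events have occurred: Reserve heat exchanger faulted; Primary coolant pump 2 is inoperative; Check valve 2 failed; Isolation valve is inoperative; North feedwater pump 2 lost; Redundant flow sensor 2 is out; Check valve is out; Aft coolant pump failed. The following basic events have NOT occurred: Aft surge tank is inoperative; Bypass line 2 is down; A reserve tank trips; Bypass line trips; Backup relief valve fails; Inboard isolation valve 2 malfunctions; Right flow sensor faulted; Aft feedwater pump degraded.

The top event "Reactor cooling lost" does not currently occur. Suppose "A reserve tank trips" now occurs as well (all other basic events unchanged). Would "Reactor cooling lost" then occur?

Yes

Counterfactual: set "A reserve tank trips" to occurred.
Primary loop fails [OR]: Aft coolant pump failed=occurs, Isolation valve is inoperative=occurs → at least one input occurs → occurs.
Emergency loop inoperative [OR]: Right flow sensor faulted=not, Aft surge tank is inoperative=not → no input occurs → does not occur.
Recirculation branch unavailable [OR]: Check valve is out=occurs, Bypass line trips=not, Emergency loop inoperative=not → at least one input occurs → occurs.
Heat-sink path inoperative [OR]: Aft feedwater pump degraded=not, Recirculation branch unavailable=occurs, Reserve heat exchanger faulted=occurs → at least one input occurs → occurs.
Secondary loop lost [OR]: Primary coolant pump 2 is inoperative=occurs, Inboard isolation valve 2 malfunctions=not → at least one input occurs → occurs.
Makeup line lost [OR]: Backup relief valve fails=not, Secondary loop lost=occurs, North feedwater pump 2 lost=occurs → at least one input occurs → occurs.
Primary loop 2 fails [AND]: Makeup line lost=occurs, Check valve 2 failed=occurs, Bypass line 2 is down=not → not all inputs occur → does not occur.
Emergency loop 2 lost [OR]: A reserve tank trips=occurs, Primary loop 2 fails=not → at least one input occurs → occurs.
Reactor cooling lost [AND]: Primary loop fails=occurs, Heat-sink path inoperative=occurs, Emergency loop 2 lost=occurs, Redundant flow sensor 2 is out=occurs → all inputs occur → occurs.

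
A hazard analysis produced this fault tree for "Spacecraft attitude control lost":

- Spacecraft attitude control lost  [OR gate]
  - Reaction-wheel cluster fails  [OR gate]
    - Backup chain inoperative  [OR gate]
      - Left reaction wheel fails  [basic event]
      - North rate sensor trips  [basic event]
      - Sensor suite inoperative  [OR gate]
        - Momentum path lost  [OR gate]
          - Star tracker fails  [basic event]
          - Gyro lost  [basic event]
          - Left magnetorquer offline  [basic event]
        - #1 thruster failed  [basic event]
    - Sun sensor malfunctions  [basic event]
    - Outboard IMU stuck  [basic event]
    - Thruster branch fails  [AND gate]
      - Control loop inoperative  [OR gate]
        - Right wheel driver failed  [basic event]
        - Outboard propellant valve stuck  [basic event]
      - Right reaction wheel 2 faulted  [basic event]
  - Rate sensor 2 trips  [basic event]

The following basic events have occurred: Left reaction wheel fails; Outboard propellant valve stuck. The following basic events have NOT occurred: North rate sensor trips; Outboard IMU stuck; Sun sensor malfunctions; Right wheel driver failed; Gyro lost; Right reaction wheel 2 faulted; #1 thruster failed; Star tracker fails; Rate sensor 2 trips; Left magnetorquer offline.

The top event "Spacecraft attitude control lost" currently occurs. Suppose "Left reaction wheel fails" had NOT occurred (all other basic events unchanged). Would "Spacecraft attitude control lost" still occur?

No

Counterfactual: set "Left reaction wheel fails" to not occurred.
Momentum path lost [OR]: Star tracker fails=not, Gyro lost=not, Left magnetorquer offline=not → no input occurs → does not occur.
Sensor suite inoperative [OR]: Momentum path lost=not, #1 thruster failed=not → no input occurs → does not occur.
Backup chain inoperative [OR]: Left reaction wheel fails=not, North rate sensor trips=not, Sensor suite inoperative=not → no input occurs → does not occur.
Control loop inoperative [OR]: Right wheel driver failed=not, Outboard propellant valve stuck=occurs → at least one input occurs → occurs.
Thruster branch fails [AND]: Control loop inoperative=occurs, Right reaction wheel 2 faulted=not → not all inputs occur → does not occur.
Reaction-wheel cluster fails [OR]: Backup chain inoperative=not, Sun sensor malfunctions=not, Outboard IMU stuck=not, Thruster branch fails=not → no input occurs → does not occur.
Spacecraft attitude control lost [OR]: Reaction-wheel cluster fails=not, Rate sensor 2 trips=not → no input occurs → does not occur.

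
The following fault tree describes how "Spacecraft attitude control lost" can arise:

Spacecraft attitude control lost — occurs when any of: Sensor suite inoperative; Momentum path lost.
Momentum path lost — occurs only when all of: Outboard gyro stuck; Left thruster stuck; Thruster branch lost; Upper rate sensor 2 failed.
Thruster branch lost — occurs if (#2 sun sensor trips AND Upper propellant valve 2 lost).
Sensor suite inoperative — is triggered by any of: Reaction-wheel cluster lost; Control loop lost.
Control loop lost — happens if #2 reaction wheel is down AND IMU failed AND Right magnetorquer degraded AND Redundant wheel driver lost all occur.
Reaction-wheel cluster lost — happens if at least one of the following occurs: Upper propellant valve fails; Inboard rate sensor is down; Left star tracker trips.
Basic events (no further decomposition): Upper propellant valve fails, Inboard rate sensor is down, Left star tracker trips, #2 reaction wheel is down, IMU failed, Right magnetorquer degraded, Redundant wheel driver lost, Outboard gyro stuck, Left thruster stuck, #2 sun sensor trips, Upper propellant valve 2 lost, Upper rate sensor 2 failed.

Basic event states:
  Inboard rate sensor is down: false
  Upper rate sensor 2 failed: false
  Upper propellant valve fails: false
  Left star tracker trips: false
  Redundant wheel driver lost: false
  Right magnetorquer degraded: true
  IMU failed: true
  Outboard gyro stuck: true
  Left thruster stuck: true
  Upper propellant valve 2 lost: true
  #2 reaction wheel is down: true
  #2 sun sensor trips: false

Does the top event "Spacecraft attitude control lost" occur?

Reaction-wheel cluster lost [OR]: Upper propellant valve fails=not, Inboard rate sensor is down=not, Left star tracker trips=not → no input occurs → does not occur.
Control loop lost [AND]: #2 reaction wheel is down=occurs, IMU failed=occurs, Right magnetorquer degraded=occurs, Redundant wheel driver lost=not → not all inputs occur → does not occur.
Sensor suite inoperative [OR]: Reaction-wheel cluster lost=not, Control loop lost=not → no input occurs → does not occur.
Thruster branch lost [AND]: #2 sun sensor trips=not, Upper propellant valve 2 lost=occurs → not all inputs occur → does not occur.
Momentum path lost [AND]: Outboard gyro stuck=occurs, Left thruster stuck=occurs, Thruster branch lost=not, Upper rate sensor 2 failed=not → not all inputs occur → does not occur.
Spacecraft attitude control lost [OR]: Sensor suite inoperative=not, Momentum path lost=not → no input occurs → does not occur.

No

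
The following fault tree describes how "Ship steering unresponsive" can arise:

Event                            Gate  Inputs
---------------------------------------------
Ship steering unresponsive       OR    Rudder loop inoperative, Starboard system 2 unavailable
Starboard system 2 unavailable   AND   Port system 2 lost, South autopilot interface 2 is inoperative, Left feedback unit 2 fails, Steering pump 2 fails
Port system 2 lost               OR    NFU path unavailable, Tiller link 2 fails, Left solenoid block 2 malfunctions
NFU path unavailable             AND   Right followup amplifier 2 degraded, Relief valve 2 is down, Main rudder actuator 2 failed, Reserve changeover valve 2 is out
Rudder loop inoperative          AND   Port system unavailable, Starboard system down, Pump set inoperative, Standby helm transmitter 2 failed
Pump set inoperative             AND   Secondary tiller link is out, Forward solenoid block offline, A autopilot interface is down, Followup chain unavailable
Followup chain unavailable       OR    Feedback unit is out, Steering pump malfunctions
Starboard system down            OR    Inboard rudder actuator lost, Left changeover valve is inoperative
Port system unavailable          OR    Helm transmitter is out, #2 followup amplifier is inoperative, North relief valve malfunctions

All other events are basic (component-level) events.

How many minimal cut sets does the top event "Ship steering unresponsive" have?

Port system unavailable [OR]: union of children's cut sets → 3 cut set(s).
Starboard system down [OR]: union of children's cut sets → 2 cut set(s).
Followup chain unavailable [OR]: union of children's cut sets → 2 cut set(s).
Pump set inoperative [AND]: one cut set from each child combined → 1 × 1 × 1 × 2 = 2 cut set(s).
Rudder loop inoperative [AND]: one cut set from each child combined → 3 × 2 × 2 × 1 = 12 cut set(s).
NFU path unavailable [AND]: one cut set from each child combined → 1 × 1 × 1 × 1 = 1 cut set(s).
Port system 2 lost [OR]: union of children's cut sets → 3 cut set(s).
Starboard system 2 unavailable [AND]: one cut set from each child combined → 3 × 1 × 1 × 1 = 3 cut set(s).
Ship steering unresponsive [OR]: union of children's cut sets → 15 cut set(s).

15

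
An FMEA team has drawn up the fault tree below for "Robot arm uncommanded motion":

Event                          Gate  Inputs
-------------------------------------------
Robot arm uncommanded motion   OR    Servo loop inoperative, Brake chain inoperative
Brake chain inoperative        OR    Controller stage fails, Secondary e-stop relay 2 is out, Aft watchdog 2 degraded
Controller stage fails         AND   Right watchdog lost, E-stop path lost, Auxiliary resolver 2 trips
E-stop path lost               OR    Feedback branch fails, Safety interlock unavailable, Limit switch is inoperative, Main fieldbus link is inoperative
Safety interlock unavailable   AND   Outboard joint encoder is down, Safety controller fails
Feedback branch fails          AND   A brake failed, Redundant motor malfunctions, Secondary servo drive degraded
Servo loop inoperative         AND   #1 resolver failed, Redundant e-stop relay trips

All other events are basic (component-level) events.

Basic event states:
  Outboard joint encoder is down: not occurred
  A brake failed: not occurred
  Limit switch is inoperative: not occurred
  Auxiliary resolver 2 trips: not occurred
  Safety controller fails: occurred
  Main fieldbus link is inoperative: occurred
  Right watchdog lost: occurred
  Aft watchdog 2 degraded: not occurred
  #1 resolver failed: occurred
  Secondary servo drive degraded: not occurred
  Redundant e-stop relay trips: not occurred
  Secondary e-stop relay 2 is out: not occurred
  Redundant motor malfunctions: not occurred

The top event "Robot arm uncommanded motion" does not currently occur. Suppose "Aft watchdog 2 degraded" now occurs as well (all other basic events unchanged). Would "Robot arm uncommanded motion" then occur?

Counterfactual: set "Aft watchdog 2 degraded" to occurred.
Servo loop inoperative [AND]: #1 resolver failed=occurs, Redundant e-stop relay trips=not → not all inputs occur → does not occur.
Feedback branch fails [AND]: A brake failed=not, Redundant motor malfunctions=not, Secondary servo drive degraded=not → not all inputs occur → does not occur.
Safety interlock unavailable [AND]: Outboard joint encoder is down=not, Safety controller fails=occurs → not all inputs occur → does not occur.
E-stop path lost [OR]: Feedback branch fails=not, Safety interlock unavailable=not, Limit switch is inoperative=not, Main fieldbus link is inoperative=occurs → at least one input occurs → occurs.
Controller stage fails [AND]: Right watchdog lost=occurs, E-stop path lost=occurs, Auxiliary resolver 2 trips=not → not all inputs occur → does not occur.
Brake chain inoperative [OR]: Controller stage fails=not, Secondary e-stop relay 2 is out=not, Aft watchdog 2 degraded=occurs → at least one input occurs → occurs.
Robot arm uncommanded motion [OR]: Servo loop inoperative=not, Brake chain inoperative=occurs → at least one input occurs → occurs.

Yes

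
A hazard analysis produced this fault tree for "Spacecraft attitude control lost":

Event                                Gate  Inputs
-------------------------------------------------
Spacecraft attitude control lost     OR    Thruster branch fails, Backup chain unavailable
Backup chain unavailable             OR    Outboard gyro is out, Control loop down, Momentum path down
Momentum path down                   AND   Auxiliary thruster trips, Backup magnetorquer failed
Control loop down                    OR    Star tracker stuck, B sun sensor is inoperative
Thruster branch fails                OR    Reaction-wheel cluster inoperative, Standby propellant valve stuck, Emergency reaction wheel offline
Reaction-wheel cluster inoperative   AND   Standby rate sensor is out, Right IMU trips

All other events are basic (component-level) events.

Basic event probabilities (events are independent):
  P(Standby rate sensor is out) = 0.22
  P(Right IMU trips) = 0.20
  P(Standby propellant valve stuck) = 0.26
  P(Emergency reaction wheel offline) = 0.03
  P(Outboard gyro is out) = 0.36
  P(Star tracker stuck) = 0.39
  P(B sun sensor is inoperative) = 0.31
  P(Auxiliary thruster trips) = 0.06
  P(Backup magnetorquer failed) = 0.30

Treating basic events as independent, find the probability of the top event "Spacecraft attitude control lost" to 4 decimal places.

0.8185

P(Reaction-wheel cluster inoperative) [AND] = 0.22 × 0.20 = 0.044000
P(Thruster branch fails) [OR] = 1 − (1−0.044000) × (1−0.26) × (1−0.03) = 0.313783
P(Control loop down) [OR] = 1 − (1−0.39) × (1−0.31) = 0.579100
P(Momentum path down) [AND] = 0.06 × 0.30 = 0.018000
P(Backup chain unavailable) [OR] = 1 − (1−0.36) × (1−0.579100) × (1−0.018000) = 0.735473
P(Spacecraft attitude control lost) [OR] = 1 − (1−0.313783) × (1−0.735473) = 0.818477
Rounded to 4 decimal places: P(Spacecraft attitude control lost) ≈ 0.8185.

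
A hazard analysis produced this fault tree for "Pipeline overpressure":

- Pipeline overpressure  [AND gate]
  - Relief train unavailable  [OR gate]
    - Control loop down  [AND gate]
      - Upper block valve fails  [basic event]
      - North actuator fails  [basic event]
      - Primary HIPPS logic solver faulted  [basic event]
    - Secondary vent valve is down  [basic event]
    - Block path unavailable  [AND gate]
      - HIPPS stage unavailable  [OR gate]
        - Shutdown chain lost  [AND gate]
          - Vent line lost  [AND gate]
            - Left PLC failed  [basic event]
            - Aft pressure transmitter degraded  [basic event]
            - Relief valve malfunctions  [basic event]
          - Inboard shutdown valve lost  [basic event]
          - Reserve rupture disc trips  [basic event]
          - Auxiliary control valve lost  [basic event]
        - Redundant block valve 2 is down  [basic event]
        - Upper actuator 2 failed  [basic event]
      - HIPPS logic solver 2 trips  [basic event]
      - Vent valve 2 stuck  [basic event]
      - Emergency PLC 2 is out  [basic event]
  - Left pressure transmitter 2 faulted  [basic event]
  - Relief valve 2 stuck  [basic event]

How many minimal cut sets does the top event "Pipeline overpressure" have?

5

Control loop down [AND]: one cut set from each child combined → 1 × 1 × 1 = 1 cut set(s).
Vent line lost [AND]: one cut set from each child combined → 1 × 1 × 1 = 1 cut set(s).
Shutdown chain lost [AND]: one cut set from each child combined → 1 × 1 × 1 × 1 = 1 cut set(s).
HIPPS stage unavailable [OR]: union of children's cut sets → 3 cut set(s).
Block path unavailable [AND]: one cut set from each child combined → 3 × 1 × 1 × 1 = 3 cut set(s).
Relief train unavailable [OR]: union of children's cut sets → 5 cut set(s).
Pipeline overpressure [AND]: one cut set from each child combined → 5 × 1 × 1 = 5 cut set(s).
Minimal cut sets: {Left pressure transmitter 2 faulted, North actuator fails, Primary HIPPS logic solver faulted, Relief valve 2 stuck, Upper block valve fails}; {Left pressure transmitter 2 faulted, Relief valve 2 stuck, Secondary vent valve is down}; {Aft pressure transmitter degraded, Auxiliary control valve lost, Emergency PLC 2 is out, HIPPS logic solver 2 trips, Inboard shutdown valve lost, Left PLC failed, Left pressure transmitter 2 faulted, Relief valve 2 stuck, Relief valve malfunctions, Reserve rupture disc trips, Vent valve 2 stuck}; {Emergency PLC 2 is out, HIPPS logic solver 2 trips, Left pressure transmitter 2 faulted, Redundant block valve 2 is down, Relief valve 2 stuck, Vent valve 2 stuck}; {Emergency PLC 2 is out, HIPPS logic solver 2 trips, Left pressure transmitter 2 faulted, Relief valve 2 stuck, Upper actuator 2 failed, Vent valve 2 stuck}.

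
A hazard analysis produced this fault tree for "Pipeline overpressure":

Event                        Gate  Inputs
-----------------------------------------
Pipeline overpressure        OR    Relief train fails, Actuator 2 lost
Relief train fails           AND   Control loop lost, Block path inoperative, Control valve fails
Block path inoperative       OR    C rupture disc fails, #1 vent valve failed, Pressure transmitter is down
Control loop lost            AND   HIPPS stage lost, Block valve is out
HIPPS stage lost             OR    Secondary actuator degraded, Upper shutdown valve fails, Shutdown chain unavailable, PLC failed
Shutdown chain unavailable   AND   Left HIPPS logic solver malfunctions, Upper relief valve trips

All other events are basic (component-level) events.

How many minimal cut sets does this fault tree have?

13

Shutdown chain unavailable [AND]: one cut set from each child combined → 1 × 1 = 1 cut set(s).
HIPPS stage lost [OR]: union of children's cut sets → 4 cut set(s).
Control loop lost [AND]: one cut set from each child combined → 4 × 1 = 4 cut set(s).
Block path inoperative [OR]: union of children's cut sets → 3 cut set(s).
Relief train fails [AND]: one cut set from each child combined → 4 × 3 × 1 = 12 cut set(s).
Pipeline overpressure [OR]: union of children's cut sets → 13 cut set(s).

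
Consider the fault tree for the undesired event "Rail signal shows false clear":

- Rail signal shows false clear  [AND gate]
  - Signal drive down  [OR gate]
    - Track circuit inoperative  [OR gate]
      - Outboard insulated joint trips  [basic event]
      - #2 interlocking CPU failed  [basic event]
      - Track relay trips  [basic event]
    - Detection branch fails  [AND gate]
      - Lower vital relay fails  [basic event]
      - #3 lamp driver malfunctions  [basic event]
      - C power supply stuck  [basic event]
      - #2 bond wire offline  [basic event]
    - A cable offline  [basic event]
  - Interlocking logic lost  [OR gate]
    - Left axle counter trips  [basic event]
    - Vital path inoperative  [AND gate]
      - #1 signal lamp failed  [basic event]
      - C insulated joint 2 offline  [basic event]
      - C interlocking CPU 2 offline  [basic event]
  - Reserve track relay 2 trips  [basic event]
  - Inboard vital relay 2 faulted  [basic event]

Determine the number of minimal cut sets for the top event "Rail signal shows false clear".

Track circuit inoperative [OR]: union of children's cut sets → 3 cut set(s).
Detection branch fails [AND]: one cut set from each child combined → 1 × 1 × 1 × 1 = 1 cut set(s).
Signal drive down [OR]: union of children's cut sets → 5 cut set(s).
Vital path inoperative [AND]: one cut set from each child combined → 1 × 1 × 1 = 1 cut set(s).
Interlocking logic lost [OR]: union of children's cut sets → 2 cut set(s).
Rail signal shows false clear [AND]: one cut set from each child combined → 5 × 2 × 1 × 1 = 10 cut set(s).
Minimal cut sets: {Inboard vital relay 2 faulted, Left axle counter trips, Outboard insulated joint trips, Reserve track relay 2 trips}; {#1 signal lamp failed, C insulated joint 2 offline, C interlocking CPU 2 offline, Inboard vital relay 2 faulted, Outboard insulated joint trips, Reserve track relay 2 trips}; {#2 interlocking CPU failed, Inboard vital relay 2 faulted, Left axle counter trips, Reserve track relay 2 trips}; {#1 signal lamp failed, #2 interlocking CPU failed, C insulated joint 2 offline, C interlocking CPU 2 offline, Inboard vital relay 2 faulted, Reserve track relay 2 trips}; {Inboard vital relay 2 faulted, Left axle counter trips, Reserve track relay 2 trips, Track relay trips}; {#1 signal lamp failed, C insulated joint 2 offline, C interlocking CPU 2 offline, Inboard vital relay 2 faulted, Reserve track relay 2 trips, Track relay trips}; {#2 bond wire offline, #3 lamp driver malfunctions, C power supply stuck, Inboard vital relay 2 faulted, Left axle counter trips, Lower vital relay fails, Reserve track relay 2 trips}; {#1 signal lamp failed, #2 bond wire offline, #3 lamp driver malfunctions, C insulated joint 2 offline, C interlocking CPU 2 offline, C power supply stuck, Inboard vital relay 2 faulted, Lower vital relay fails, Reserve track relay 2 trips}; {A cable offline, Inboard vital relay 2 faulted, Left axle counter trips, Reserve track relay 2 trips}; {#1 signal lamp failed, A cable offline, C insulated joint 2 offline, C interlocking CPU 2 offline, Inboard vital relay 2 faulted, Reserve track relay 2 trips}.

10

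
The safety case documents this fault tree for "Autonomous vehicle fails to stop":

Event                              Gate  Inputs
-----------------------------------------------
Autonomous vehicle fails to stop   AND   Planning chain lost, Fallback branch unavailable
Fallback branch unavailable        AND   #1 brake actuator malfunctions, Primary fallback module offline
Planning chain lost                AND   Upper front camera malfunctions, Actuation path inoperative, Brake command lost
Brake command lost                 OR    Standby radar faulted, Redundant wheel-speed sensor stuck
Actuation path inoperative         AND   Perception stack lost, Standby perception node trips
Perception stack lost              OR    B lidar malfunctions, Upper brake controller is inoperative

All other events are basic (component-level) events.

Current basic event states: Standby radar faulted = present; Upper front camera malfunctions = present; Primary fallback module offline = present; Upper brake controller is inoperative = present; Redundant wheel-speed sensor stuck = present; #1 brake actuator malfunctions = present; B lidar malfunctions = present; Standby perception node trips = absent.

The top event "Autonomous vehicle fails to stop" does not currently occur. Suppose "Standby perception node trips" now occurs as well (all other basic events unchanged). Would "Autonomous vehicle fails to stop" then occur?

Counterfactual: set "Standby perception node trips" to occurred.
Perception stack lost [OR]: B lidar malfunctions=occurs, Upper brake controller is inoperative=occurs → at least one input occurs → occurs.
Actuation path inoperative [AND]: Perception stack lost=occurs, Standby perception node trips=occurs → all inputs occur → occurs.
Brake command lost [OR]: Standby radar faulted=occurs, Redundant wheel-speed sensor stuck=occurs → at least one input occurs → occurs.
Planning chain lost [AND]: Upper front camera malfunctions=occurs, Actuation path inoperative=occurs, Brake command lost=occurs → all inputs occur → occurs.
Fallback branch unavailable [AND]: #1 brake actuator malfunctions=occurs, Primary fallback module offline=occurs → all inputs occur → occurs.
Autonomous vehicle fails to stop [AND]: Planning chain lost=occurs, Fallback branch unavailable=occurs → all inputs occur → occurs.

Yes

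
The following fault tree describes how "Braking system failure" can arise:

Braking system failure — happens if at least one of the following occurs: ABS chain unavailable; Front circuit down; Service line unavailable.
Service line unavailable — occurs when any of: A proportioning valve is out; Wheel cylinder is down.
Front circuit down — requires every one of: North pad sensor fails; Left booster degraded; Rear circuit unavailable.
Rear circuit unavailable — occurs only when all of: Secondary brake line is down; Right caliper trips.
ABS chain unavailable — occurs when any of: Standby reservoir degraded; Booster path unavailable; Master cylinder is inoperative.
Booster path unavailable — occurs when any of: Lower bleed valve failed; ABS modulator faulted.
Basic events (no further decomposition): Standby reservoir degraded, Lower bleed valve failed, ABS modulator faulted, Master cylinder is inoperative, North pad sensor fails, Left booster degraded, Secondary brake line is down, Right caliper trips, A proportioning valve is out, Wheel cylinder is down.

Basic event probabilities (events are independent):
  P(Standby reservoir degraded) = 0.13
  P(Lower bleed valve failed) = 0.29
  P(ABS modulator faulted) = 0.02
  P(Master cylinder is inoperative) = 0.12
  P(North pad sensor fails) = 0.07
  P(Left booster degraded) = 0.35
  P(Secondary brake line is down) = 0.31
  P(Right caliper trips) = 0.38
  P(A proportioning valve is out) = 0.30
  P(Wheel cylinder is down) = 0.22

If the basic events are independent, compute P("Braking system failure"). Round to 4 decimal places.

0.7100

P(Booster path unavailable) [OR] = 1 − (1−0.29) × (1−0.02) = 0.304200
P(ABS chain unavailable) [OR] = 1 − (1−0.13) × (1−0.304200) × (1−0.12) = 0.467296
P(Rear circuit unavailable) [AND] = 0.31 × 0.38 = 0.117800
P(Front circuit down) [AND] = 0.07 × 0.35 × 0.117800 = 0.002886
P(Service line unavailable) [OR] = 1 − (1−0.30) × (1−0.22) = 0.454000
P(Braking system failure) [OR] = 1 − (1−0.467296) × (1−0.002886) × (1−0.454000) = 0.709983
Rounded to 4 decimal places: P(Braking system failure) ≈ 0.7100.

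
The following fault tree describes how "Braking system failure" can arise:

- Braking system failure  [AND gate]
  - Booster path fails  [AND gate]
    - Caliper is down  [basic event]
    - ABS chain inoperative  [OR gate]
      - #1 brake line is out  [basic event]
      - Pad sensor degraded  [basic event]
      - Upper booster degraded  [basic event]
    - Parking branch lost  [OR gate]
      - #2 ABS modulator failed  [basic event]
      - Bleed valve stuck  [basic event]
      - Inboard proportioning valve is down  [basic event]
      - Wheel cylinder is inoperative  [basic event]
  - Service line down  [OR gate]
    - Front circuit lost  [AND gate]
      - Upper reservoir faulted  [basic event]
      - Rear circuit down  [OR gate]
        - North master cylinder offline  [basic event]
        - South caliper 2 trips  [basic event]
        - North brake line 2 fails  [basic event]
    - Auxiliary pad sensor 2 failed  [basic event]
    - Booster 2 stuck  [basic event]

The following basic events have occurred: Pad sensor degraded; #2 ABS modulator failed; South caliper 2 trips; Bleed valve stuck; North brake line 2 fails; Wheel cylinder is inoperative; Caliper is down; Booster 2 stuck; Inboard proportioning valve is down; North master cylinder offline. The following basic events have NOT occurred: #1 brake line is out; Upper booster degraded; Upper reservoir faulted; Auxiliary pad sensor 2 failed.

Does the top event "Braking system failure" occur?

ABS chain inoperative [OR]: #1 brake line is out=not, Pad sensor degraded=occurs, Upper booster degraded=not → at least one input occurs → occurs.
Parking branch lost [OR]: #2 ABS modulator failed=occurs, Bleed valve stuck=occurs, Inboard proportioning valve is down=occurs, Wheel cylinder is inoperative=occurs → at least one input occurs → occurs.
Booster path fails [AND]: Caliper is down=occurs, ABS chain inoperative=occurs, Parking branch lost=occurs → all inputs occur → occurs.
Rear circuit down [OR]: North master cylinder offline=occurs, South caliper 2 trips=occurs, North brake line 2 fails=occurs → at least one input occurs → occurs.
Front circuit lost [AND]: Upper reservoir faulted=not, Rear circuit down=occurs → not all inputs occur → does not occur.
Service line down [OR]: Front circuit lost=not, Auxiliary pad sensor 2 failed=not, Booster 2 stuck=occurs → at least one input occurs → occurs.
Braking system failure [AND]: Booster path fails=occurs, Service line down=occurs → all inputs occur → occurs.

Yes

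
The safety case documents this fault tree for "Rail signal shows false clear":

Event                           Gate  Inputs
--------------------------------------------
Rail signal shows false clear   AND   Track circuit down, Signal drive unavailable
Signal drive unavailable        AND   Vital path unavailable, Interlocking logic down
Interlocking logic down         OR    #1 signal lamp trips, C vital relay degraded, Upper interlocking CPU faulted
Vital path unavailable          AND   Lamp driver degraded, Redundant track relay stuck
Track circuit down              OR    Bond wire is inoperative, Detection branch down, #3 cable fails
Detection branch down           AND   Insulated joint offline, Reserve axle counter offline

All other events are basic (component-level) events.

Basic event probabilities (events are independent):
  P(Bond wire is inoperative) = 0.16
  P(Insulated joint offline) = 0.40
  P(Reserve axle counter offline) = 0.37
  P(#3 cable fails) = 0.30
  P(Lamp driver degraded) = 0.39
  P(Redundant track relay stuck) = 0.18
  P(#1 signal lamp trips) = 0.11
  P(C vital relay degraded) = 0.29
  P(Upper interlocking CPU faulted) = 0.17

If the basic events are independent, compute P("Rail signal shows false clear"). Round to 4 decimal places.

P(Detection branch down) [AND] = 0.40 × 0.37 = 0.148000
P(Track circuit down) [OR] = 1 − (1−0.16) × (1−0.148000) × (1−0.30) = 0.499024
P(Vital path unavailable) [AND] = 0.39 × 0.18 = 0.070200
P(Interlocking logic down) [OR] = 1 − (1−0.11) × (1−0.29) × (1−0.17) = 0.475523
P(Signal drive unavailable) [AND] = 0.070200 × 0.475523 = 0.033382
P(Rail signal shows false clear) [AND] = 0.499024 × 0.033382 = 0.016658
Rounded to 4 decimal places: P(Rail signal shows false clear) ≈ 0.0167.

0.0167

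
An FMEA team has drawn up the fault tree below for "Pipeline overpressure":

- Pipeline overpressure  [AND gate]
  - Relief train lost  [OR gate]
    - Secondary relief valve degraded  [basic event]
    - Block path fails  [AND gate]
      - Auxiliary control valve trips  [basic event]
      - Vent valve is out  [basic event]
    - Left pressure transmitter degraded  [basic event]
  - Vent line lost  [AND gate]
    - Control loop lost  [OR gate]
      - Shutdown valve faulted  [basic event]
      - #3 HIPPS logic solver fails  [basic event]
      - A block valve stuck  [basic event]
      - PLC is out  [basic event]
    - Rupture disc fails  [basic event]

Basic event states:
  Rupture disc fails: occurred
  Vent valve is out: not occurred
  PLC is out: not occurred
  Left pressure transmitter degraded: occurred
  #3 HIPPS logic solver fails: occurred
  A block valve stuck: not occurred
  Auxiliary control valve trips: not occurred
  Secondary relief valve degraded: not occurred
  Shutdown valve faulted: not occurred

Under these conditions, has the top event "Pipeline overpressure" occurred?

Yes

Block path fails [AND]: Auxiliary control valve trips=not, Vent valve is out=not → not all inputs occur → does not occur.
Relief train lost [OR]: Secondary relief valve degraded=not, Block path fails=not, Left pressure transmitter degraded=occurs → at least one input occurs → occurs.
Control loop lost [OR]: Shutdown valve faulted=not, #3 HIPPS logic solver fails=occurs, A block valve stuck=not, PLC is out=not → at least one input occurs → occurs.
Vent line lost [AND]: Control loop lost=occurs, Rupture disc fails=occurs → all inputs occur → occurs.
Pipeline overpressure [AND]: Relief train lost=occurs, Vent line lost=occurs → all inputs occur → occurs.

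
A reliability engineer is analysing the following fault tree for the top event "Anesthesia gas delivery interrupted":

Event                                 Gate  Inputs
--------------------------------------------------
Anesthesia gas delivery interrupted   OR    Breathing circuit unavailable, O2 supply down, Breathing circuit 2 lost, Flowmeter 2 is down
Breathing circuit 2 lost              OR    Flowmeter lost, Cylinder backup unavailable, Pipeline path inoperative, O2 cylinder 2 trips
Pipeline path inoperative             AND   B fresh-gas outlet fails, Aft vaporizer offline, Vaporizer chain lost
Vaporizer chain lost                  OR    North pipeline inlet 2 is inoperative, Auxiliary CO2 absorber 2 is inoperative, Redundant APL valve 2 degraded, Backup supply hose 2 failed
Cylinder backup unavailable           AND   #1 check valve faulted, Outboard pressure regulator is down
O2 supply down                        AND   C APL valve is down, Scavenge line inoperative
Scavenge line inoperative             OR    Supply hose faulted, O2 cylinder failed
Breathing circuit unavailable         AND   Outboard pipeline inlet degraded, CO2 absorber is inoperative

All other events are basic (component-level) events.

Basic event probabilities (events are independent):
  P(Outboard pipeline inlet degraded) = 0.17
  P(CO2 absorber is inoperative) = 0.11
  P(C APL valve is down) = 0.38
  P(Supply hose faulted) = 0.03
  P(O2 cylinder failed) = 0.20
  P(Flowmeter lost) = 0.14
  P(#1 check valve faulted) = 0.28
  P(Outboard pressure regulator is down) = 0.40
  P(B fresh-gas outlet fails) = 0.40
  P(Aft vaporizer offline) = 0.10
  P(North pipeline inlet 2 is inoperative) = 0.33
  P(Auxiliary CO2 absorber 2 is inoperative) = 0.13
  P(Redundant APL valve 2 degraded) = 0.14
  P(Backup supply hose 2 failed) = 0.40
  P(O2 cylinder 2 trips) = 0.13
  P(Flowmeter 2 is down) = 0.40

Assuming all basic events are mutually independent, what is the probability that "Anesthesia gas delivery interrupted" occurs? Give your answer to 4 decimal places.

P(Breathing circuit unavailable) [AND] = 0.17 × 0.11 = 0.018700
P(Scavenge line inoperative) [OR] = 1 − (1−0.03) × (1−0.20) = 0.224000
P(O2 supply down) [AND] = 0.38 × 0.224000 = 0.085120
P(Cylinder backup unavailable) [AND] = 0.28 × 0.40 = 0.112000
P(Vaporizer chain lost) [OR] = 1 − (1−0.33) × (1−0.13) × (1−0.14) × (1−0.40) = 0.699224
P(Pipeline path inoperative) [AND] = 0.40 × 0.10 × 0.699224 = 0.027969
P(Breathing circuit 2 lost) [OR] = 1 − (1−0.14) × (1−0.112000) × (1−0.027969) × (1−0.13) = 0.354181
P(Anesthesia gas delivery interrupted) [OR] = 1 − (1−0.018700) × (1−0.085120) × (1−0.354181) × (1−0.40) = 0.652121
Rounded to 4 decimal places: P(Anesthesia gas delivery interrupted) ≈ 0.6521.

0.6521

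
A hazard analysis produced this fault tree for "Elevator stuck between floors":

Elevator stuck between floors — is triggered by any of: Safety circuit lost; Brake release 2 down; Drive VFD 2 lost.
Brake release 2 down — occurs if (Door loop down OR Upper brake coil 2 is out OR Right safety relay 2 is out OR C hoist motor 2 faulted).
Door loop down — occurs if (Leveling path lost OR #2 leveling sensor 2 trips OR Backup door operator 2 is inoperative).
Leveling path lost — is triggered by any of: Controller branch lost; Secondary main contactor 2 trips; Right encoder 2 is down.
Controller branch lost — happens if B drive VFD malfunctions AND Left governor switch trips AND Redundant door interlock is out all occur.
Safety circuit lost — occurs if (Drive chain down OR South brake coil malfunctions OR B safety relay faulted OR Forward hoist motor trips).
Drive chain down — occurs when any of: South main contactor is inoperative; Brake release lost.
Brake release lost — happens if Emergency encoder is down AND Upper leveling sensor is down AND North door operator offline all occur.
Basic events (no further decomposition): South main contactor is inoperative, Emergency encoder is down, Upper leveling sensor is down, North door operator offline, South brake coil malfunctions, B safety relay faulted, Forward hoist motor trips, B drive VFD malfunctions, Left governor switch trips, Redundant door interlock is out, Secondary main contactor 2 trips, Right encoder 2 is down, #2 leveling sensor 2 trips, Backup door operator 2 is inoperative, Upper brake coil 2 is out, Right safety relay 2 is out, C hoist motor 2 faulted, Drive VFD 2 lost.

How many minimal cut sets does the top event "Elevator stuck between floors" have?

Brake release lost [AND]: one cut set from each child combined → 1 × 1 × 1 = 1 cut set(s).
Drive chain down [OR]: union of children's cut sets → 2 cut set(s).
Safety circuit lost [OR]: union of children's cut sets → 5 cut set(s).
Controller branch lost [AND]: one cut set from each child combined → 1 × 1 × 1 = 1 cut set(s).
Leveling path lost [OR]: union of children's cut sets → 3 cut set(s).
Door loop down [OR]: union of children's cut sets → 5 cut set(s).
Brake release 2 down [OR]: union of children's cut sets → 8 cut set(s).
Elevator stuck between floors [OR]: union of children's cut sets → 14 cut set(s).

14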